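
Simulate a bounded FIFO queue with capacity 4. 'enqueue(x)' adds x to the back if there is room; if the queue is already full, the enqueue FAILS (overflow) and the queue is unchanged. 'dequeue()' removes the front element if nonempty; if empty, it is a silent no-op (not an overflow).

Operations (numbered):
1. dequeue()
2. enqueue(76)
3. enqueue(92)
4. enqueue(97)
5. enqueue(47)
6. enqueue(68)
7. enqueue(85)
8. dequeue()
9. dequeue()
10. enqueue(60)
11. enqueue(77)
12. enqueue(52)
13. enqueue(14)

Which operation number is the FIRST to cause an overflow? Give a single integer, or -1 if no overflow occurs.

Answer: 6

Derivation:
1. dequeue(): empty, no-op, size=0
2. enqueue(76): size=1
3. enqueue(92): size=2
4. enqueue(97): size=3
5. enqueue(47): size=4
6. enqueue(68): size=4=cap → OVERFLOW (fail)
7. enqueue(85): size=4=cap → OVERFLOW (fail)
8. dequeue(): size=3
9. dequeue(): size=2
10. enqueue(60): size=3
11. enqueue(77): size=4
12. enqueue(52): size=4=cap → OVERFLOW (fail)
13. enqueue(14): size=4=cap → OVERFLOW (fail)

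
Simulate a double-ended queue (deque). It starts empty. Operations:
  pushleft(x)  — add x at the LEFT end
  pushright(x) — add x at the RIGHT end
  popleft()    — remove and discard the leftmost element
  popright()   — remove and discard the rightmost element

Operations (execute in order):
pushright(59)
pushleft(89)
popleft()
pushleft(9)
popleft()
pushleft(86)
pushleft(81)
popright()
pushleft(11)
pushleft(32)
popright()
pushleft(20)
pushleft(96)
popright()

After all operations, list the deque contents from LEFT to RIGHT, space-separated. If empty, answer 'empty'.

Answer: 96 20 32 11

Derivation:
pushright(59): [59]
pushleft(89): [89, 59]
popleft(): [59]
pushleft(9): [9, 59]
popleft(): [59]
pushleft(86): [86, 59]
pushleft(81): [81, 86, 59]
popright(): [81, 86]
pushleft(11): [11, 81, 86]
pushleft(32): [32, 11, 81, 86]
popright(): [32, 11, 81]
pushleft(20): [20, 32, 11, 81]
pushleft(96): [96, 20, 32, 11, 81]
popright(): [96, 20, 32, 11]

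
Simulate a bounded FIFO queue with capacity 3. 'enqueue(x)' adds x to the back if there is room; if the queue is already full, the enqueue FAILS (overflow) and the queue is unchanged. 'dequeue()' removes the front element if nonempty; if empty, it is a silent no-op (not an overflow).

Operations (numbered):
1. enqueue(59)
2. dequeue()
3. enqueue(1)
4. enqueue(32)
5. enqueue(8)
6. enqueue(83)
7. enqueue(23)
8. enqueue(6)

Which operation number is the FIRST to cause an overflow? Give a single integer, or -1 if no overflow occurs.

Answer: 6

Derivation:
1. enqueue(59): size=1
2. dequeue(): size=0
3. enqueue(1): size=1
4. enqueue(32): size=2
5. enqueue(8): size=3
6. enqueue(83): size=3=cap → OVERFLOW (fail)
7. enqueue(23): size=3=cap → OVERFLOW (fail)
8. enqueue(6): size=3=cap → OVERFLOW (fail)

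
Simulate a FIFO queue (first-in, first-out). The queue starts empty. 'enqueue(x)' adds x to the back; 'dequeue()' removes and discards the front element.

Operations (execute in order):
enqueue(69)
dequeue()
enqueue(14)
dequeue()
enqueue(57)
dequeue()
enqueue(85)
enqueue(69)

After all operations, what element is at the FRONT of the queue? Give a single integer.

Answer: 85

Derivation:
enqueue(69): queue = [69]
dequeue(): queue = []
enqueue(14): queue = [14]
dequeue(): queue = []
enqueue(57): queue = [57]
dequeue(): queue = []
enqueue(85): queue = [85]
enqueue(69): queue = [85, 69]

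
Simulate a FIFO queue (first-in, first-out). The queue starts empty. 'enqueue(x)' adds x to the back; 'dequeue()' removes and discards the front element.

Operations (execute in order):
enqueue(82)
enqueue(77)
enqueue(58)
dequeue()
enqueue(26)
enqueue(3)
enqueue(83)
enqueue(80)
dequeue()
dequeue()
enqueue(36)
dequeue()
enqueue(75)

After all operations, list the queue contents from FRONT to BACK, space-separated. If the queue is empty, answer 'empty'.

enqueue(82): [82]
enqueue(77): [82, 77]
enqueue(58): [82, 77, 58]
dequeue(): [77, 58]
enqueue(26): [77, 58, 26]
enqueue(3): [77, 58, 26, 3]
enqueue(83): [77, 58, 26, 3, 83]
enqueue(80): [77, 58, 26, 3, 83, 80]
dequeue(): [58, 26, 3, 83, 80]
dequeue(): [26, 3, 83, 80]
enqueue(36): [26, 3, 83, 80, 36]
dequeue(): [3, 83, 80, 36]
enqueue(75): [3, 83, 80, 36, 75]

Answer: 3 83 80 36 75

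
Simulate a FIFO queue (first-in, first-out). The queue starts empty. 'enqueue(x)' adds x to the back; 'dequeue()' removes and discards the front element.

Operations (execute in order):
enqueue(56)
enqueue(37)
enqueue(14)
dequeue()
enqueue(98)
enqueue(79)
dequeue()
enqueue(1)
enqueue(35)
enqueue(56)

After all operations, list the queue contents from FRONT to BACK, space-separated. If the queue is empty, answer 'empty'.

enqueue(56): [56]
enqueue(37): [56, 37]
enqueue(14): [56, 37, 14]
dequeue(): [37, 14]
enqueue(98): [37, 14, 98]
enqueue(79): [37, 14, 98, 79]
dequeue(): [14, 98, 79]
enqueue(1): [14, 98, 79, 1]
enqueue(35): [14, 98, 79, 1, 35]
enqueue(56): [14, 98, 79, 1, 35, 56]

Answer: 14 98 79 1 35 56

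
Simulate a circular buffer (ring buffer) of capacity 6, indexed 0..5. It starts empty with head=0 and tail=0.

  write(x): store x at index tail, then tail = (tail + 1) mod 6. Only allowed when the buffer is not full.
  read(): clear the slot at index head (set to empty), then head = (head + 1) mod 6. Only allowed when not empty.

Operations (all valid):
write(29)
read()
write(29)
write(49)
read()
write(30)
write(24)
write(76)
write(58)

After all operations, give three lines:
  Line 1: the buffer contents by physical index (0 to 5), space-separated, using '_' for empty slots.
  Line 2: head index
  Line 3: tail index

write(29): buf=[29 _ _ _ _ _], head=0, tail=1, size=1
read(): buf=[_ _ _ _ _ _], head=1, tail=1, size=0
write(29): buf=[_ 29 _ _ _ _], head=1, tail=2, size=1
write(49): buf=[_ 29 49 _ _ _], head=1, tail=3, size=2
read(): buf=[_ _ 49 _ _ _], head=2, tail=3, size=1
write(30): buf=[_ _ 49 30 _ _], head=2, tail=4, size=2
write(24): buf=[_ _ 49 30 24 _], head=2, tail=5, size=3
write(76): buf=[_ _ 49 30 24 76], head=2, tail=0, size=4
write(58): buf=[58 _ 49 30 24 76], head=2, tail=1, size=5

Answer: 58 _ 49 30 24 76
2
1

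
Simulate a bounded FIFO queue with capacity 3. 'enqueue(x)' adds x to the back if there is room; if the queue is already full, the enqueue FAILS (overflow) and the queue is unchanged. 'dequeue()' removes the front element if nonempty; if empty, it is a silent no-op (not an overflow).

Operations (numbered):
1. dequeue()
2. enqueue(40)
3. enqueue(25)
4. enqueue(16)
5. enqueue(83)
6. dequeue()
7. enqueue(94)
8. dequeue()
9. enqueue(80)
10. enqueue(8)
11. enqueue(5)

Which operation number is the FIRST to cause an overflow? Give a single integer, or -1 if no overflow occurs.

1. dequeue(): empty, no-op, size=0
2. enqueue(40): size=1
3. enqueue(25): size=2
4. enqueue(16): size=3
5. enqueue(83): size=3=cap → OVERFLOW (fail)
6. dequeue(): size=2
7. enqueue(94): size=3
8. dequeue(): size=2
9. enqueue(80): size=3
10. enqueue(8): size=3=cap → OVERFLOW (fail)
11. enqueue(5): size=3=cap → OVERFLOW (fail)

Answer: 5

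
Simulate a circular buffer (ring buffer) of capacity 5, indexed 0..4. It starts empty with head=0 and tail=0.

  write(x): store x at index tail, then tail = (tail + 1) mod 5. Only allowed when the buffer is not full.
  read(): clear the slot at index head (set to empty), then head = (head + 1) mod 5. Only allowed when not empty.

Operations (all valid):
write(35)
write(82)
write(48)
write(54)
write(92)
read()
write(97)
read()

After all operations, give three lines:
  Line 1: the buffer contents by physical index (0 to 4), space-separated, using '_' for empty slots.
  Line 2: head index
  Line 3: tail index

write(35): buf=[35 _ _ _ _], head=0, tail=1, size=1
write(82): buf=[35 82 _ _ _], head=0, tail=2, size=2
write(48): buf=[35 82 48 _ _], head=0, tail=3, size=3
write(54): buf=[35 82 48 54 _], head=0, tail=4, size=4
write(92): buf=[35 82 48 54 92], head=0, tail=0, size=5
read(): buf=[_ 82 48 54 92], head=1, tail=0, size=4
write(97): buf=[97 82 48 54 92], head=1, tail=1, size=5
read(): buf=[97 _ 48 54 92], head=2, tail=1, size=4

Answer: 97 _ 48 54 92
2
1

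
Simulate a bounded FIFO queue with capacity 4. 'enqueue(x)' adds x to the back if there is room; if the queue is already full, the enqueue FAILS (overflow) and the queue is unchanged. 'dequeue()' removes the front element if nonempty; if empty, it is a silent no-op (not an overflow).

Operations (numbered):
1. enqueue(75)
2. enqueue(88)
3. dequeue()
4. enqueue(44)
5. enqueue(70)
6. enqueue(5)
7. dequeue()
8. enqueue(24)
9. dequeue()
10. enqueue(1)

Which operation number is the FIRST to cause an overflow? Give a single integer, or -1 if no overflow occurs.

Answer: -1

Derivation:
1. enqueue(75): size=1
2. enqueue(88): size=2
3. dequeue(): size=1
4. enqueue(44): size=2
5. enqueue(70): size=3
6. enqueue(5): size=4
7. dequeue(): size=3
8. enqueue(24): size=4
9. dequeue(): size=3
10. enqueue(1): size=4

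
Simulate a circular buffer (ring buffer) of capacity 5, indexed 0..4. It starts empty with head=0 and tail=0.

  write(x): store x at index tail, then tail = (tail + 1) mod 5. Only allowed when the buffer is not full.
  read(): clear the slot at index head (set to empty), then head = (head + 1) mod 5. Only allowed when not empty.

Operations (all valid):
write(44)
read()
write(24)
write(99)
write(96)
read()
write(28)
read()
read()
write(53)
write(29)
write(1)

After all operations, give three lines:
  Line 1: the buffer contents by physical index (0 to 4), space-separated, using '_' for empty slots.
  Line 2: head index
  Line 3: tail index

Answer: 53 29 1 _ 28
4
3

Derivation:
write(44): buf=[44 _ _ _ _], head=0, tail=1, size=1
read(): buf=[_ _ _ _ _], head=1, tail=1, size=0
write(24): buf=[_ 24 _ _ _], head=1, tail=2, size=1
write(99): buf=[_ 24 99 _ _], head=1, tail=3, size=2
write(96): buf=[_ 24 99 96 _], head=1, tail=4, size=3
read(): buf=[_ _ 99 96 _], head=2, tail=4, size=2
write(28): buf=[_ _ 99 96 28], head=2, tail=0, size=3
read(): buf=[_ _ _ 96 28], head=3, tail=0, size=2
read(): buf=[_ _ _ _ 28], head=4, tail=0, size=1
write(53): buf=[53 _ _ _ 28], head=4, tail=1, size=2
write(29): buf=[53 29 _ _ 28], head=4, tail=2, size=3
write(1): buf=[53 29 1 _ 28], head=4, tail=3, size=4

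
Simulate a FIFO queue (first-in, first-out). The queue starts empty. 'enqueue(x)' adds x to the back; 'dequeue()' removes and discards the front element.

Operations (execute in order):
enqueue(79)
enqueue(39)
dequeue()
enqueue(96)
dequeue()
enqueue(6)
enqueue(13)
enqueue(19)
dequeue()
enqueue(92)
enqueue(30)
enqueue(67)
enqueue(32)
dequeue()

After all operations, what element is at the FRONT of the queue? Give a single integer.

Answer: 13

Derivation:
enqueue(79): queue = [79]
enqueue(39): queue = [79, 39]
dequeue(): queue = [39]
enqueue(96): queue = [39, 96]
dequeue(): queue = [96]
enqueue(6): queue = [96, 6]
enqueue(13): queue = [96, 6, 13]
enqueue(19): queue = [96, 6, 13, 19]
dequeue(): queue = [6, 13, 19]
enqueue(92): queue = [6, 13, 19, 92]
enqueue(30): queue = [6, 13, 19, 92, 30]
enqueue(67): queue = [6, 13, 19, 92, 30, 67]
enqueue(32): queue = [6, 13, 19, 92, 30, 67, 32]
dequeue(): queue = [13, 19, 92, 30, 67, 32]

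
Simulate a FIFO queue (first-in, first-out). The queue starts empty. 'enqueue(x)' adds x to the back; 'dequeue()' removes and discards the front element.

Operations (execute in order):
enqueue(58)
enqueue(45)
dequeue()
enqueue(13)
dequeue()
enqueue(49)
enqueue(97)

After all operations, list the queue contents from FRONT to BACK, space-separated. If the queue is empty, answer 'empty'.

Answer: 13 49 97

Derivation:
enqueue(58): [58]
enqueue(45): [58, 45]
dequeue(): [45]
enqueue(13): [45, 13]
dequeue(): [13]
enqueue(49): [13, 49]
enqueue(97): [13, 49, 97]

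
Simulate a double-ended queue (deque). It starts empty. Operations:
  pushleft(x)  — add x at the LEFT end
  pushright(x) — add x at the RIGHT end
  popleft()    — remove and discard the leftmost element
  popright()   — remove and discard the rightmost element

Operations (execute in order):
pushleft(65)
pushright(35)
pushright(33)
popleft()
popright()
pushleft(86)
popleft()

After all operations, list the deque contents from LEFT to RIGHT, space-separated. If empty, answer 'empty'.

pushleft(65): [65]
pushright(35): [65, 35]
pushright(33): [65, 35, 33]
popleft(): [35, 33]
popright(): [35]
pushleft(86): [86, 35]
popleft(): [35]

Answer: 35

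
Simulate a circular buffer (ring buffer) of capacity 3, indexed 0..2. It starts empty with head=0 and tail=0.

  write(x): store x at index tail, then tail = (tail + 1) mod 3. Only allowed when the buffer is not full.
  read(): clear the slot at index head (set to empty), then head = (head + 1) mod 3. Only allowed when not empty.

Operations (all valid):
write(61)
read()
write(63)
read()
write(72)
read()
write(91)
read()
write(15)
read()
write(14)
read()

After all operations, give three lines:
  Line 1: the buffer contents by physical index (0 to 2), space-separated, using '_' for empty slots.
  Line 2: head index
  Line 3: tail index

write(61): buf=[61 _ _], head=0, tail=1, size=1
read(): buf=[_ _ _], head=1, tail=1, size=0
write(63): buf=[_ 63 _], head=1, tail=2, size=1
read(): buf=[_ _ _], head=2, tail=2, size=0
write(72): buf=[_ _ 72], head=2, tail=0, size=1
read(): buf=[_ _ _], head=0, tail=0, size=0
write(91): buf=[91 _ _], head=0, tail=1, size=1
read(): buf=[_ _ _], head=1, tail=1, size=0
write(15): buf=[_ 15 _], head=1, tail=2, size=1
read(): buf=[_ _ _], head=2, tail=2, size=0
write(14): buf=[_ _ 14], head=2, tail=0, size=1
read(): buf=[_ _ _], head=0, tail=0, size=0

Answer: _ _ _
0
0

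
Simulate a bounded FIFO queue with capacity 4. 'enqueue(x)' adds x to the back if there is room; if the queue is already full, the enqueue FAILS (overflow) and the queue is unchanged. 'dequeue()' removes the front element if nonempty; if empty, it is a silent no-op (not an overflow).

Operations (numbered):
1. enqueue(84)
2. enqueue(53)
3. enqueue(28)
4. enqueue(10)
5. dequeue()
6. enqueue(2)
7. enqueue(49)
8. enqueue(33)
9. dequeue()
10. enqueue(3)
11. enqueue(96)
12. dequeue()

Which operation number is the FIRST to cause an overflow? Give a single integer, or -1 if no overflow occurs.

1. enqueue(84): size=1
2. enqueue(53): size=2
3. enqueue(28): size=3
4. enqueue(10): size=4
5. dequeue(): size=3
6. enqueue(2): size=4
7. enqueue(49): size=4=cap → OVERFLOW (fail)
8. enqueue(33): size=4=cap → OVERFLOW (fail)
9. dequeue(): size=3
10. enqueue(3): size=4
11. enqueue(96): size=4=cap → OVERFLOW (fail)
12. dequeue(): size=3

Answer: 7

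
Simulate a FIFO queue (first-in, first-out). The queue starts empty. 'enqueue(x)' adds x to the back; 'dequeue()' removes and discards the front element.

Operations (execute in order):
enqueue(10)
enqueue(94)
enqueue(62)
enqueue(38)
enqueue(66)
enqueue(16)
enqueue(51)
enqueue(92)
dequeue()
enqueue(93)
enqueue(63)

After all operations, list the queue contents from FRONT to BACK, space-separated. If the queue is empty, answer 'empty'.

Answer: 94 62 38 66 16 51 92 93 63

Derivation:
enqueue(10): [10]
enqueue(94): [10, 94]
enqueue(62): [10, 94, 62]
enqueue(38): [10, 94, 62, 38]
enqueue(66): [10, 94, 62, 38, 66]
enqueue(16): [10, 94, 62, 38, 66, 16]
enqueue(51): [10, 94, 62, 38, 66, 16, 51]
enqueue(92): [10, 94, 62, 38, 66, 16, 51, 92]
dequeue(): [94, 62, 38, 66, 16, 51, 92]
enqueue(93): [94, 62, 38, 66, 16, 51, 92, 93]
enqueue(63): [94, 62, 38, 66, 16, 51, 92, 93, 63]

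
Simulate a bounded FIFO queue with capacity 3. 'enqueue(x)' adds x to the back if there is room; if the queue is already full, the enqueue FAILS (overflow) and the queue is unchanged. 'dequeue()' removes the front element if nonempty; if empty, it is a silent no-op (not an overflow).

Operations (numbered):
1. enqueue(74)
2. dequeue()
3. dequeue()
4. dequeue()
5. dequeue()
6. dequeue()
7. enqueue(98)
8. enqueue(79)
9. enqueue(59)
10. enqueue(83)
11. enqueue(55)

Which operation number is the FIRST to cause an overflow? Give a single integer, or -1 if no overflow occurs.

Answer: 10

Derivation:
1. enqueue(74): size=1
2. dequeue(): size=0
3. dequeue(): empty, no-op, size=0
4. dequeue(): empty, no-op, size=0
5. dequeue(): empty, no-op, size=0
6. dequeue(): empty, no-op, size=0
7. enqueue(98): size=1
8. enqueue(79): size=2
9. enqueue(59): size=3
10. enqueue(83): size=3=cap → OVERFLOW (fail)
11. enqueue(55): size=3=cap → OVERFLOW (fail)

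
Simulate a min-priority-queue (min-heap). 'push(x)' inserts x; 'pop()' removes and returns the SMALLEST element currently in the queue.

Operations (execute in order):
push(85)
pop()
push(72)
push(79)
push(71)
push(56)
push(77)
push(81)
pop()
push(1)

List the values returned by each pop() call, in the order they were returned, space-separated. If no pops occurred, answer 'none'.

Answer: 85 56

Derivation:
push(85): heap contents = [85]
pop() → 85: heap contents = []
push(72): heap contents = [72]
push(79): heap contents = [72, 79]
push(71): heap contents = [71, 72, 79]
push(56): heap contents = [56, 71, 72, 79]
push(77): heap contents = [56, 71, 72, 77, 79]
push(81): heap contents = [56, 71, 72, 77, 79, 81]
pop() → 56: heap contents = [71, 72, 77, 79, 81]
push(1): heap contents = [1, 71, 72, 77, 79, 81]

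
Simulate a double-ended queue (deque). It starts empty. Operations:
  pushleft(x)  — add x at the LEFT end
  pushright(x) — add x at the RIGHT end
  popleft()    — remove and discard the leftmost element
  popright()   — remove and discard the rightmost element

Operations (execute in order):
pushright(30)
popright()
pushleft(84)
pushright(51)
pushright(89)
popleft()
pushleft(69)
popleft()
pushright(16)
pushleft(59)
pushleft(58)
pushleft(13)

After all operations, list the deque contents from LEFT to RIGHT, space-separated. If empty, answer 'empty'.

Answer: 13 58 59 51 89 16

Derivation:
pushright(30): [30]
popright(): []
pushleft(84): [84]
pushright(51): [84, 51]
pushright(89): [84, 51, 89]
popleft(): [51, 89]
pushleft(69): [69, 51, 89]
popleft(): [51, 89]
pushright(16): [51, 89, 16]
pushleft(59): [59, 51, 89, 16]
pushleft(58): [58, 59, 51, 89, 16]
pushleft(13): [13, 58, 59, 51, 89, 16]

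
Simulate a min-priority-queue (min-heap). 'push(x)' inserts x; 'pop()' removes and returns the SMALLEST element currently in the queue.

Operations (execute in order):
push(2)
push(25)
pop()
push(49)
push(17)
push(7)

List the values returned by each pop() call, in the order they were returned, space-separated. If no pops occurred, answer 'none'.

push(2): heap contents = [2]
push(25): heap contents = [2, 25]
pop() → 2: heap contents = [25]
push(49): heap contents = [25, 49]
push(17): heap contents = [17, 25, 49]
push(7): heap contents = [7, 17, 25, 49]

Answer: 2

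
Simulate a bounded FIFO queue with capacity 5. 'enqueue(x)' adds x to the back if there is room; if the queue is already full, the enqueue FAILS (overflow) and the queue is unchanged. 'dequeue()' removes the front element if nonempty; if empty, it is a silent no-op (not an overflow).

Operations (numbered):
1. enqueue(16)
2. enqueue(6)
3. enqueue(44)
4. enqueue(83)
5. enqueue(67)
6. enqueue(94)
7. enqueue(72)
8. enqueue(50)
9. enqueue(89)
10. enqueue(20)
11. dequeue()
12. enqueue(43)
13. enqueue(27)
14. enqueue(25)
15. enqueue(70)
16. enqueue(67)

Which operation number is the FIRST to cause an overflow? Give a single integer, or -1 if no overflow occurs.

1. enqueue(16): size=1
2. enqueue(6): size=2
3. enqueue(44): size=3
4. enqueue(83): size=4
5. enqueue(67): size=5
6. enqueue(94): size=5=cap → OVERFLOW (fail)
7. enqueue(72): size=5=cap → OVERFLOW (fail)
8. enqueue(50): size=5=cap → OVERFLOW (fail)
9. enqueue(89): size=5=cap → OVERFLOW (fail)
10. enqueue(20): size=5=cap → OVERFLOW (fail)
11. dequeue(): size=4
12. enqueue(43): size=5
13. enqueue(27): size=5=cap → OVERFLOW (fail)
14. enqueue(25): size=5=cap → OVERFLOW (fail)
15. enqueue(70): size=5=cap → OVERFLOW (fail)
16. enqueue(67): size=5=cap → OVERFLOW (fail)

Answer: 6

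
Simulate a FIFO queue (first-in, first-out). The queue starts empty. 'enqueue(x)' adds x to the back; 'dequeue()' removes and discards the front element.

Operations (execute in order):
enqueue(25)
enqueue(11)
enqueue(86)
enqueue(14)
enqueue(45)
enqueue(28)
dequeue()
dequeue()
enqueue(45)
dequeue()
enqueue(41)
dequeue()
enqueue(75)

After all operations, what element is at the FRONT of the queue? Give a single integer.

enqueue(25): queue = [25]
enqueue(11): queue = [25, 11]
enqueue(86): queue = [25, 11, 86]
enqueue(14): queue = [25, 11, 86, 14]
enqueue(45): queue = [25, 11, 86, 14, 45]
enqueue(28): queue = [25, 11, 86, 14, 45, 28]
dequeue(): queue = [11, 86, 14, 45, 28]
dequeue(): queue = [86, 14, 45, 28]
enqueue(45): queue = [86, 14, 45, 28, 45]
dequeue(): queue = [14, 45, 28, 45]
enqueue(41): queue = [14, 45, 28, 45, 41]
dequeue(): queue = [45, 28, 45, 41]
enqueue(75): queue = [45, 28, 45, 41, 75]

Answer: 45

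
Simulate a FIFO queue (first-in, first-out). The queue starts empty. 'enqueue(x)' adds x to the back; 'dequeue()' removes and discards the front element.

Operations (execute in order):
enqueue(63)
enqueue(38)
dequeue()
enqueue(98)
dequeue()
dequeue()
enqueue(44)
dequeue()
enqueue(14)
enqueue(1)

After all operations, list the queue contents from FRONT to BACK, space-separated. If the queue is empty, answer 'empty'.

enqueue(63): [63]
enqueue(38): [63, 38]
dequeue(): [38]
enqueue(98): [38, 98]
dequeue(): [98]
dequeue(): []
enqueue(44): [44]
dequeue(): []
enqueue(14): [14]
enqueue(1): [14, 1]

Answer: 14 1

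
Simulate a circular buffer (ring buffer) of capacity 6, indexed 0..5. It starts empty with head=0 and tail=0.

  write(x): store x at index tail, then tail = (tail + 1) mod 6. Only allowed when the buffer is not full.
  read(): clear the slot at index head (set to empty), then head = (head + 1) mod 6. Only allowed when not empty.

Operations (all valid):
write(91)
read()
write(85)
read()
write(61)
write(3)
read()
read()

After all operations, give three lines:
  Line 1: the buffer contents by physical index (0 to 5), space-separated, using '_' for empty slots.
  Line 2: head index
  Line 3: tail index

Answer: _ _ _ _ _ _
4
4

Derivation:
write(91): buf=[91 _ _ _ _ _], head=0, tail=1, size=1
read(): buf=[_ _ _ _ _ _], head=1, tail=1, size=0
write(85): buf=[_ 85 _ _ _ _], head=1, tail=2, size=1
read(): buf=[_ _ _ _ _ _], head=2, tail=2, size=0
write(61): buf=[_ _ 61 _ _ _], head=2, tail=3, size=1
write(3): buf=[_ _ 61 3 _ _], head=2, tail=4, size=2
read(): buf=[_ _ _ 3 _ _], head=3, tail=4, size=1
read(): buf=[_ _ _ _ _ _], head=4, tail=4, size=0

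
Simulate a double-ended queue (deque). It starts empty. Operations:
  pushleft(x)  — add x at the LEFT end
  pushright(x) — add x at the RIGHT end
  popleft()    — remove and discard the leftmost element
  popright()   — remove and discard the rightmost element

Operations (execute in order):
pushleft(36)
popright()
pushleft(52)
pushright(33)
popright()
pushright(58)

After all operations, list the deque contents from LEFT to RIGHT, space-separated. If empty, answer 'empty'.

pushleft(36): [36]
popright(): []
pushleft(52): [52]
pushright(33): [52, 33]
popright(): [52]
pushright(58): [52, 58]

Answer: 52 58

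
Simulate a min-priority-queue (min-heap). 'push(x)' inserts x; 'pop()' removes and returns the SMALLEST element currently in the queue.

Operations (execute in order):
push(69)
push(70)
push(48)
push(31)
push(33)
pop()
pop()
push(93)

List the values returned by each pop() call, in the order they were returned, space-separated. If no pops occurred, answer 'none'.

push(69): heap contents = [69]
push(70): heap contents = [69, 70]
push(48): heap contents = [48, 69, 70]
push(31): heap contents = [31, 48, 69, 70]
push(33): heap contents = [31, 33, 48, 69, 70]
pop() → 31: heap contents = [33, 48, 69, 70]
pop() → 33: heap contents = [48, 69, 70]
push(93): heap contents = [48, 69, 70, 93]

Answer: 31 33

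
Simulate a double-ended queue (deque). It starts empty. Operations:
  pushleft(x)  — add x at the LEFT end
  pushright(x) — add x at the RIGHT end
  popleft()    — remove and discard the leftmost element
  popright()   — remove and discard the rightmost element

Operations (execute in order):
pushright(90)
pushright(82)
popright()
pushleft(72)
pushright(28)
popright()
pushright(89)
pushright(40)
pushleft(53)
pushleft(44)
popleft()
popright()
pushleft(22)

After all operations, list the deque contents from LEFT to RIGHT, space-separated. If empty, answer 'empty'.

Answer: 22 53 72 90 89

Derivation:
pushright(90): [90]
pushright(82): [90, 82]
popright(): [90]
pushleft(72): [72, 90]
pushright(28): [72, 90, 28]
popright(): [72, 90]
pushright(89): [72, 90, 89]
pushright(40): [72, 90, 89, 40]
pushleft(53): [53, 72, 90, 89, 40]
pushleft(44): [44, 53, 72, 90, 89, 40]
popleft(): [53, 72, 90, 89, 40]
popright(): [53, 72, 90, 89]
pushleft(22): [22, 53, 72, 90, 89]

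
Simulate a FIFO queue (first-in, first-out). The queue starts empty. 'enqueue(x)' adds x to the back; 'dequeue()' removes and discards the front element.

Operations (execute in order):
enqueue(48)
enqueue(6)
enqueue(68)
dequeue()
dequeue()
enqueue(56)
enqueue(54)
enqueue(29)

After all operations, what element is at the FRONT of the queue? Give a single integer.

Answer: 68

Derivation:
enqueue(48): queue = [48]
enqueue(6): queue = [48, 6]
enqueue(68): queue = [48, 6, 68]
dequeue(): queue = [6, 68]
dequeue(): queue = [68]
enqueue(56): queue = [68, 56]
enqueue(54): queue = [68, 56, 54]
enqueue(29): queue = [68, 56, 54, 29]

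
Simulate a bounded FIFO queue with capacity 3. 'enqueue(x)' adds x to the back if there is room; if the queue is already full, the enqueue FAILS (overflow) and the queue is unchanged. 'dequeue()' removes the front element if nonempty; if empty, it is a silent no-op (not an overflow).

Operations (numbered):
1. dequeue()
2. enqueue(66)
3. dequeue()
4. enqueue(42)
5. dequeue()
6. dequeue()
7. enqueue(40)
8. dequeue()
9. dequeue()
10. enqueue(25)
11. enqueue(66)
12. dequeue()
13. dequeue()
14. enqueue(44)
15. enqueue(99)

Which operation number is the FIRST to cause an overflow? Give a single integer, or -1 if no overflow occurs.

Answer: -1

Derivation:
1. dequeue(): empty, no-op, size=0
2. enqueue(66): size=1
3. dequeue(): size=0
4. enqueue(42): size=1
5. dequeue(): size=0
6. dequeue(): empty, no-op, size=0
7. enqueue(40): size=1
8. dequeue(): size=0
9. dequeue(): empty, no-op, size=0
10. enqueue(25): size=1
11. enqueue(66): size=2
12. dequeue(): size=1
13. dequeue(): size=0
14. enqueue(44): size=1
15. enqueue(99): size=2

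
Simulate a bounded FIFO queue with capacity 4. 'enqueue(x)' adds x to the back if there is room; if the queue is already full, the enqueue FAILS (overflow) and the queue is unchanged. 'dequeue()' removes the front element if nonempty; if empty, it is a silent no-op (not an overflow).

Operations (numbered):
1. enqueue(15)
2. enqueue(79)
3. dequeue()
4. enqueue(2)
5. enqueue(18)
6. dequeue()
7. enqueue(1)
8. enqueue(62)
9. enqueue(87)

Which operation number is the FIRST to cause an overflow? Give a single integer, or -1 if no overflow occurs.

Answer: 9

Derivation:
1. enqueue(15): size=1
2. enqueue(79): size=2
3. dequeue(): size=1
4. enqueue(2): size=2
5. enqueue(18): size=3
6. dequeue(): size=2
7. enqueue(1): size=3
8. enqueue(62): size=4
9. enqueue(87): size=4=cap → OVERFLOW (fail)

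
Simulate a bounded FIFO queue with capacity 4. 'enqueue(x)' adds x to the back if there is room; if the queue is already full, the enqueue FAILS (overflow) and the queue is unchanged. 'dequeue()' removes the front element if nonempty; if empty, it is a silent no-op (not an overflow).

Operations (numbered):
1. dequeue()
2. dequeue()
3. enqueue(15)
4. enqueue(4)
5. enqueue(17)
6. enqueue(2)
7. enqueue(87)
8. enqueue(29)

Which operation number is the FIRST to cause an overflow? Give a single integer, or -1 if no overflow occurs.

Answer: 7

Derivation:
1. dequeue(): empty, no-op, size=0
2. dequeue(): empty, no-op, size=0
3. enqueue(15): size=1
4. enqueue(4): size=2
5. enqueue(17): size=3
6. enqueue(2): size=4
7. enqueue(87): size=4=cap → OVERFLOW (fail)
8. enqueue(29): size=4=cap → OVERFLOW (fail)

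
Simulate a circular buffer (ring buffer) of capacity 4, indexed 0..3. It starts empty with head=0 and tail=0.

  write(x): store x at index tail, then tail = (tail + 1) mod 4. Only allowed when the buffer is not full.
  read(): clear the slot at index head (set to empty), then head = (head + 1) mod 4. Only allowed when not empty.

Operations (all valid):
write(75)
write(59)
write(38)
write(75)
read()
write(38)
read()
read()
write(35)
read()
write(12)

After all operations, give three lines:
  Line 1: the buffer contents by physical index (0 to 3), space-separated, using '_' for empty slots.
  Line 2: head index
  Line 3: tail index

Answer: 38 35 12 _
0
3

Derivation:
write(75): buf=[75 _ _ _], head=0, tail=1, size=1
write(59): buf=[75 59 _ _], head=0, tail=2, size=2
write(38): buf=[75 59 38 _], head=0, tail=3, size=3
write(75): buf=[75 59 38 75], head=0, tail=0, size=4
read(): buf=[_ 59 38 75], head=1, tail=0, size=3
write(38): buf=[38 59 38 75], head=1, tail=1, size=4
read(): buf=[38 _ 38 75], head=2, tail=1, size=3
read(): buf=[38 _ _ 75], head=3, tail=1, size=2
write(35): buf=[38 35 _ 75], head=3, tail=2, size=3
read(): buf=[38 35 _ _], head=0, tail=2, size=2
write(12): buf=[38 35 12 _], head=0, tail=3, size=3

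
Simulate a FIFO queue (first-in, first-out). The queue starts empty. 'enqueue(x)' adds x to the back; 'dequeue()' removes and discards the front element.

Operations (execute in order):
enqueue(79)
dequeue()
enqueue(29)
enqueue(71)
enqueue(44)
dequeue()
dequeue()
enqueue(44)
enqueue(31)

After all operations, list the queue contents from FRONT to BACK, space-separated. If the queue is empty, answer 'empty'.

Answer: 44 44 31

Derivation:
enqueue(79): [79]
dequeue(): []
enqueue(29): [29]
enqueue(71): [29, 71]
enqueue(44): [29, 71, 44]
dequeue(): [71, 44]
dequeue(): [44]
enqueue(44): [44, 44]
enqueue(31): [44, 44, 31]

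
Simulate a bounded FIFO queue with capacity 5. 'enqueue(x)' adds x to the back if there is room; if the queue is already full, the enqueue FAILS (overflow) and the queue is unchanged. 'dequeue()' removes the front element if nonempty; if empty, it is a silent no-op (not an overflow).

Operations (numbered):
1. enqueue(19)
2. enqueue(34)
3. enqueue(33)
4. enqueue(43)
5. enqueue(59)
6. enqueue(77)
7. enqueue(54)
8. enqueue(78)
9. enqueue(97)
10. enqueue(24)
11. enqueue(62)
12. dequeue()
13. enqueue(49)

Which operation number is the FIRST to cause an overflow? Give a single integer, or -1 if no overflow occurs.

1. enqueue(19): size=1
2. enqueue(34): size=2
3. enqueue(33): size=3
4. enqueue(43): size=4
5. enqueue(59): size=5
6. enqueue(77): size=5=cap → OVERFLOW (fail)
7. enqueue(54): size=5=cap → OVERFLOW (fail)
8. enqueue(78): size=5=cap → OVERFLOW (fail)
9. enqueue(97): size=5=cap → OVERFLOW (fail)
10. enqueue(24): size=5=cap → OVERFLOW (fail)
11. enqueue(62): size=5=cap → OVERFLOW (fail)
12. dequeue(): size=4
13. enqueue(49): size=5

Answer: 6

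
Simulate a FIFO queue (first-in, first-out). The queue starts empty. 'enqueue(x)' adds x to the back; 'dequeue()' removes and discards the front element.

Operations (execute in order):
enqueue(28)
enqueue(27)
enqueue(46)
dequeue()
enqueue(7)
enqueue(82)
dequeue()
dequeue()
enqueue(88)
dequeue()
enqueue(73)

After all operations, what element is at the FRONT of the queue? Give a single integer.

enqueue(28): queue = [28]
enqueue(27): queue = [28, 27]
enqueue(46): queue = [28, 27, 46]
dequeue(): queue = [27, 46]
enqueue(7): queue = [27, 46, 7]
enqueue(82): queue = [27, 46, 7, 82]
dequeue(): queue = [46, 7, 82]
dequeue(): queue = [7, 82]
enqueue(88): queue = [7, 82, 88]
dequeue(): queue = [82, 88]
enqueue(73): queue = [82, 88, 73]

Answer: 82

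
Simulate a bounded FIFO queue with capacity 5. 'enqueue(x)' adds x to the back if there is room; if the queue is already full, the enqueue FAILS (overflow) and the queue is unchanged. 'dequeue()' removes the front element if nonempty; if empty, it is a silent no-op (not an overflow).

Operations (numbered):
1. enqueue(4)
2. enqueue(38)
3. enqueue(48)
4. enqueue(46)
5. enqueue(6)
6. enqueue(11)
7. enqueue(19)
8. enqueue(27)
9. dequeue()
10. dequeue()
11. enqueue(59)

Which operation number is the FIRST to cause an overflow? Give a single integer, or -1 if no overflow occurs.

Answer: 6

Derivation:
1. enqueue(4): size=1
2. enqueue(38): size=2
3. enqueue(48): size=3
4. enqueue(46): size=4
5. enqueue(6): size=5
6. enqueue(11): size=5=cap → OVERFLOW (fail)
7. enqueue(19): size=5=cap → OVERFLOW (fail)
8. enqueue(27): size=5=cap → OVERFLOW (fail)
9. dequeue(): size=4
10. dequeue(): size=3
11. enqueue(59): size=4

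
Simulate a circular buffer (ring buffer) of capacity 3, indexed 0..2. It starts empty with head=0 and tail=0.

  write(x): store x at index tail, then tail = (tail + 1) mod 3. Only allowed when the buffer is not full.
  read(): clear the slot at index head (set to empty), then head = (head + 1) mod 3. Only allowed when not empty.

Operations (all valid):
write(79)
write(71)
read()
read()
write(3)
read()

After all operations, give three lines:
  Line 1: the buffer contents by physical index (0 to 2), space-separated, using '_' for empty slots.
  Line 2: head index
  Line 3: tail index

Answer: _ _ _
0
0

Derivation:
write(79): buf=[79 _ _], head=0, tail=1, size=1
write(71): buf=[79 71 _], head=0, tail=2, size=2
read(): buf=[_ 71 _], head=1, tail=2, size=1
read(): buf=[_ _ _], head=2, tail=2, size=0
write(3): buf=[_ _ 3], head=2, tail=0, size=1
read(): buf=[_ _ _], head=0, tail=0, size=0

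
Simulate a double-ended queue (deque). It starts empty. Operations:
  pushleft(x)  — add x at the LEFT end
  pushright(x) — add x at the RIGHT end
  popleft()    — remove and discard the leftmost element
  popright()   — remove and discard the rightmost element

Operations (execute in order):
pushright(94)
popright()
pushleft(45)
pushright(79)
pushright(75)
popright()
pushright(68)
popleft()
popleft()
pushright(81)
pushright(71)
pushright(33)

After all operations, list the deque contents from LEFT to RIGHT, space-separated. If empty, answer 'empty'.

Answer: 68 81 71 33

Derivation:
pushright(94): [94]
popright(): []
pushleft(45): [45]
pushright(79): [45, 79]
pushright(75): [45, 79, 75]
popright(): [45, 79]
pushright(68): [45, 79, 68]
popleft(): [79, 68]
popleft(): [68]
pushright(81): [68, 81]
pushright(71): [68, 81, 71]
pushright(33): [68, 81, 71, 33]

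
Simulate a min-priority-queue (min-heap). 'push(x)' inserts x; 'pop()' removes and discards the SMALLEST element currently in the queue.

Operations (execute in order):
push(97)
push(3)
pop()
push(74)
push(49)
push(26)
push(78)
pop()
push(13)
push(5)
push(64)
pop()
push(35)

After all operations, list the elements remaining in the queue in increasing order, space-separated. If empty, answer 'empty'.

Answer: 13 35 49 64 74 78 97

Derivation:
push(97): heap contents = [97]
push(3): heap contents = [3, 97]
pop() → 3: heap contents = [97]
push(74): heap contents = [74, 97]
push(49): heap contents = [49, 74, 97]
push(26): heap contents = [26, 49, 74, 97]
push(78): heap contents = [26, 49, 74, 78, 97]
pop() → 26: heap contents = [49, 74, 78, 97]
push(13): heap contents = [13, 49, 74, 78, 97]
push(5): heap contents = [5, 13, 49, 74, 78, 97]
push(64): heap contents = [5, 13, 49, 64, 74, 78, 97]
pop() → 5: heap contents = [13, 49, 64, 74, 78, 97]
push(35): heap contents = [13, 35, 49, 64, 74, 78, 97]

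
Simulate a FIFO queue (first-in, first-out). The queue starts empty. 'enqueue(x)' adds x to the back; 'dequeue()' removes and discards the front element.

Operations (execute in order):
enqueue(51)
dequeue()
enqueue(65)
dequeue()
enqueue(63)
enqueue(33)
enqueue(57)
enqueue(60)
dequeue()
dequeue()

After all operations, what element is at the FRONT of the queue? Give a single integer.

Answer: 57

Derivation:
enqueue(51): queue = [51]
dequeue(): queue = []
enqueue(65): queue = [65]
dequeue(): queue = []
enqueue(63): queue = [63]
enqueue(33): queue = [63, 33]
enqueue(57): queue = [63, 33, 57]
enqueue(60): queue = [63, 33, 57, 60]
dequeue(): queue = [33, 57, 60]
dequeue(): queue = [57, 60]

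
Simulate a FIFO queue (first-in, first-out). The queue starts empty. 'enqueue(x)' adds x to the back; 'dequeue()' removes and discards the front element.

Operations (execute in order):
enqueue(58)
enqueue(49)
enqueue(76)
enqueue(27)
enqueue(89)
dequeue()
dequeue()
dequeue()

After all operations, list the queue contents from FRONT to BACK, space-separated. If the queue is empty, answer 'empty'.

enqueue(58): [58]
enqueue(49): [58, 49]
enqueue(76): [58, 49, 76]
enqueue(27): [58, 49, 76, 27]
enqueue(89): [58, 49, 76, 27, 89]
dequeue(): [49, 76, 27, 89]
dequeue(): [76, 27, 89]
dequeue(): [27, 89]

Answer: 27 89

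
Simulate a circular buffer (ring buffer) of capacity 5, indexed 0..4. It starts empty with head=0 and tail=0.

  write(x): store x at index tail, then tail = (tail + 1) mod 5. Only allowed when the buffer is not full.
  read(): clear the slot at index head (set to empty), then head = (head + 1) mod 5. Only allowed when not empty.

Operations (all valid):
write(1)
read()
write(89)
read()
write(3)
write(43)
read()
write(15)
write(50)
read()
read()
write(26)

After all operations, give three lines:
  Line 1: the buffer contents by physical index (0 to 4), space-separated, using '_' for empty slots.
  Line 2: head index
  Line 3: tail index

write(1): buf=[1 _ _ _ _], head=0, tail=1, size=1
read(): buf=[_ _ _ _ _], head=1, tail=1, size=0
write(89): buf=[_ 89 _ _ _], head=1, tail=2, size=1
read(): buf=[_ _ _ _ _], head=2, tail=2, size=0
write(3): buf=[_ _ 3 _ _], head=2, tail=3, size=1
write(43): buf=[_ _ 3 43 _], head=2, tail=4, size=2
read(): buf=[_ _ _ 43 _], head=3, tail=4, size=1
write(15): buf=[_ _ _ 43 15], head=3, tail=0, size=2
write(50): buf=[50 _ _ 43 15], head=3, tail=1, size=3
read(): buf=[50 _ _ _ 15], head=4, tail=1, size=2
read(): buf=[50 _ _ _ _], head=0, tail=1, size=1
write(26): buf=[50 26 _ _ _], head=0, tail=2, size=2

Answer: 50 26 _ _ _
0
2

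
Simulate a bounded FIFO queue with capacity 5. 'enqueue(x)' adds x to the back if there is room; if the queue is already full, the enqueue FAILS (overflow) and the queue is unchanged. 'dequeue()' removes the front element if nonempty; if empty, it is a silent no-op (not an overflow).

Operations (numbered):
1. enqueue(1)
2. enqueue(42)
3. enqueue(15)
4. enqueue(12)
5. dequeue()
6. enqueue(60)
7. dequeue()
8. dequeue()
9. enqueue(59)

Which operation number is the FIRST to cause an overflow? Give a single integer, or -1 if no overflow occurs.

1. enqueue(1): size=1
2. enqueue(42): size=2
3. enqueue(15): size=3
4. enqueue(12): size=4
5. dequeue(): size=3
6. enqueue(60): size=4
7. dequeue(): size=3
8. dequeue(): size=2
9. enqueue(59): size=3

Answer: -1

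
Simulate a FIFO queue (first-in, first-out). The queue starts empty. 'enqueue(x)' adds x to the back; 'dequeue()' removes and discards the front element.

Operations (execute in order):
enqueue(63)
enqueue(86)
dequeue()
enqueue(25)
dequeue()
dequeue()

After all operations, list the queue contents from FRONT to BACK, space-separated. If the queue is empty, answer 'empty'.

Answer: empty

Derivation:
enqueue(63): [63]
enqueue(86): [63, 86]
dequeue(): [86]
enqueue(25): [86, 25]
dequeue(): [25]
dequeue(): []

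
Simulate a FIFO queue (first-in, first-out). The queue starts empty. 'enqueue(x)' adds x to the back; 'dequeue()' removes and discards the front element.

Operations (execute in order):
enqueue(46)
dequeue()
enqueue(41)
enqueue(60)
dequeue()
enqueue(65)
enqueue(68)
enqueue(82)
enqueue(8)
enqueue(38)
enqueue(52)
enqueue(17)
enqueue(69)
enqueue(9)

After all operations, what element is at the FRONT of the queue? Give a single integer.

enqueue(46): queue = [46]
dequeue(): queue = []
enqueue(41): queue = [41]
enqueue(60): queue = [41, 60]
dequeue(): queue = [60]
enqueue(65): queue = [60, 65]
enqueue(68): queue = [60, 65, 68]
enqueue(82): queue = [60, 65, 68, 82]
enqueue(8): queue = [60, 65, 68, 82, 8]
enqueue(38): queue = [60, 65, 68, 82, 8, 38]
enqueue(52): queue = [60, 65, 68, 82, 8, 38, 52]
enqueue(17): queue = [60, 65, 68, 82, 8, 38, 52, 17]
enqueue(69): queue = [60, 65, 68, 82, 8, 38, 52, 17, 69]
enqueue(9): queue = [60, 65, 68, 82, 8, 38, 52, 17, 69, 9]

Answer: 60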